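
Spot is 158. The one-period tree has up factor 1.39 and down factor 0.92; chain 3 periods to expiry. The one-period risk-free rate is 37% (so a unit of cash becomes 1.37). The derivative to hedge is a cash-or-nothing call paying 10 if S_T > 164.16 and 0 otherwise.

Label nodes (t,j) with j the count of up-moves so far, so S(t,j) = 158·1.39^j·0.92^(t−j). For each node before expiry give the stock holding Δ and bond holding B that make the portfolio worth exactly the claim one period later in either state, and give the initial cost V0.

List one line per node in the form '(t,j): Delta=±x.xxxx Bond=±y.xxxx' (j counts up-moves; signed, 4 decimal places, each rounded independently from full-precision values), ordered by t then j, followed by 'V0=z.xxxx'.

Under the risk-neutral measure, an up-move has probability p* = (R−d)/(u−d) = 0.9574 and values discount at R = 1.37.
Terminal values V(3,·): V(3,0)=0.0000, V(3,1)=10.0000, V(3,2)=10.0000, V(3,3)=10.0000
(2,0): S=133.7312. Δ = (V_up−V_dn)/(S_up−S_dn) = (10.0000−0.0000)/(185.8864−123.0327) = 0.1591. V = [p*·10.0000 + (1−p*)·0.0000]/1.37 = 6.9887. B = V − Δ·S = -14.2879.
(2,1): S=202.0504. Δ = (V_up−V_dn)/(S_up−S_dn) = (10.0000−10.0000)/(280.8501−185.8864) = 0.0000. V = [p*·10.0000 + (1−p*)·10.0000]/1.37 = 7.2993. B = V − Δ·S = 7.2993.
(2,2): S=305.2718. Δ = (V_up−V_dn)/(S_up−S_dn) = (10.0000−10.0000)/(424.3278−280.8501) = 0.0000. V = [p*·10.0000 + (1−p*)·10.0000]/1.37 = 7.2993. B = V − Δ·S = 7.2993.
(1,0): S=145.3600. Δ = (V_up−V_dn)/(S_up−S_dn) = (7.2993−6.9887)/(202.0504−133.7312) = 0.0045. V = [p*·7.2993 + (1−p*)·6.9887]/1.37 = 5.3183. B = V − Δ·S = 4.6574.
(1,1): S=219.6200. Δ = (V_up−V_dn)/(S_up−S_dn) = (7.2993−7.2993)/(305.2718−202.0504) = 0.0000. V = [p*·7.2993 + (1−p*)·7.2993]/1.37 = 5.3279. B = V − Δ·S = 5.3279.
(0,0): S=158.0000. Δ = (V_up−V_dn)/(S_up−S_dn) = (5.3279−5.3183)/(219.6200−145.3600) = 0.0001. V = [p*·5.3279 + (1−p*)·5.3183]/1.37 = 3.8887. B = V − Δ·S = 3.8682.
Each (Δ,B) replicates both successor values, so the strategy is self-financing and V0 is arbitrage-free.

(0,0): Delta=0.0001 Bond=3.8682
(1,0): Delta=0.0045 Bond=4.6574
(1,1): Delta=0.0000 Bond=5.3279
(2,0): Delta=0.1591 Bond=-14.2879
(2,1): Delta=0.0000 Bond=7.2993
(2,2): Delta=0.0000 Bond=7.2993
V0=3.8887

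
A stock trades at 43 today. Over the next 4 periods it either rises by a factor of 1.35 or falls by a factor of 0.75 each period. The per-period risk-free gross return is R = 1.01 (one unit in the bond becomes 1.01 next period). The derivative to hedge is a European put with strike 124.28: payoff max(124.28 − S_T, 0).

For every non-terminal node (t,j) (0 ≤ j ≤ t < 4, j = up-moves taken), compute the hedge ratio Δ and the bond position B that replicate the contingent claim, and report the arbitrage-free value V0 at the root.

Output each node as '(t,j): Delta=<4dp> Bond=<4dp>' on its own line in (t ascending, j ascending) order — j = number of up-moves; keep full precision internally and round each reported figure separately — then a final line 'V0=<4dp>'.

(0,0): Delta=-0.9432 Bond=117.6180
(1,0): Delta=-1.0000 Bond=120.6249
(1,1): Delta=-0.9020 Bond=116.4001
(2,0): Delta=-1.0000 Bond=121.8312
(2,1): Delta=-1.0000 Bond=121.8312
(2,2): Delta=-0.8308 Bond=111.9840
(3,0): Delta=-1.0000 Bond=123.0495
(3,1): Delta=-1.0000 Bond=123.0495
(3,2): Delta=-1.0000 Bond=123.0495
(3,3): Delta=-0.7079 Bond=100.0981
V0=77.0590

Under the risk-neutral measure, an up-move has probability p* = (R−d)/(u−d) = 0.4333 and values discount at R = 1.01.
Terminal values V(4,·): V(4,0)=110.6745, V(4,1)=99.7902, V(4,2)=80.1983, V(4,3)=44.9329, V(4,4)=0.0000
Node (3,0) S=18.1406: V=(p*·99.7902+(1−p*)·110.6745)/1.01=104.9089; Δ=(99.7902−110.6745)/(24.4898−13.6055)=-1.0000; B=V−Δ·S=123.0495
Node (3,1) S=32.6531: V=(p*·80.1983+(1−p*)·99.7902)/1.01=90.3964; Δ=(80.1983−99.7902)/(44.0817−24.4898)=-1.0000; B=V−Δ·S=123.0495
Node (3,2) S=58.7756: V=(p*·44.9329+(1−p*)·80.1983)/1.01=64.2739; Δ=(44.9329−80.1983)/(79.3471−44.0817)=-1.0000; B=V−Δ·S=123.0495
Node (3,3) S=105.7961: V=(p*·0.0000+(1−p*)·44.9329)/1.01=25.2099; Δ=(0.0000−44.9329)/(142.8248−79.3471)=-0.7079; B=V−Δ·S=100.0981
Node (2,0) S=24.1875: V=(p*·90.3964+(1−p*)·104.9089)/1.01=97.6437; Δ=(90.3964−104.9089)/(32.6531−18.1406)=-1.0000; B=V−Δ·S=121.8312
Node (2,1) S=43.5375: V=(p*·64.2739+(1−p*)·90.3964)/1.01=78.2937; Δ=(64.2739−90.3964)/(58.7756−32.6531)=-1.0000; B=V−Δ·S=121.8312
Node (2,2) S=78.3675: V=(p*·25.2099+(1−p*)·64.2739)/1.01=46.8774; Δ=(25.2099−64.2739)/(105.7961−58.7756)=-0.8308; B=V−Δ·S=111.9840
Node (1,0) S=32.2500: V=(p*·78.2937+(1−p*)·97.6437)/1.01=88.3749; Δ=(78.2937−97.6437)/(43.5375−24.1875)=-1.0000; B=V−Δ·S=120.6249
Node (1,1) S=58.0500: V=(p*·46.8774+(1−p*)·78.2937)/1.01=64.0396; Δ=(46.8774−78.2937)/(78.3675−43.5375)=-0.9020; B=V−Δ·S=116.4001
Node (0,0) S=43.0000: V=(p*·64.0396+(1−p*)·88.3749)/1.01=77.0590; Δ=(64.0396−88.3749)/(58.0500−32.2500)=-0.9432; B=V−Δ·S=117.6180
Self-financing check: at every node Δ·S+B equals the discounted successor values.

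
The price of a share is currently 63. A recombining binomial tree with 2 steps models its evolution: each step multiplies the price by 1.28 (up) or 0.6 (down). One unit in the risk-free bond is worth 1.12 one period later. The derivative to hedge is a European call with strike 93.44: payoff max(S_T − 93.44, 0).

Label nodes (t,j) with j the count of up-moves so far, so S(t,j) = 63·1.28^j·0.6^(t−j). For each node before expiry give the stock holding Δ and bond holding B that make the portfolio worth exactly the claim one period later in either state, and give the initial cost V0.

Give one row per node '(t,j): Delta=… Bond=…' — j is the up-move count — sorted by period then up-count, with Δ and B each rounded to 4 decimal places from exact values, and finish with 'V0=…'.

(0,0): Delta=0.1559 Bond=-5.2602
(1,0): Delta=0.0000 Bond=0.0000
(1,1): Delta=0.1783 Bond=-7.7042
V0=4.5589

Risk-neutral probability p* = (R−d)/(u−d) = (1.12−0.6)/(1.28−0.6) = 0.7647.
Terminal payoffs: V(2,0)=0.0000, V(2,1)=0.0000, V(2,2)=9.7792
(1,0): S=37.8000. Δ = (V_up−V_dn)/(S_up−S_dn) = (0.0000−0.0000)/(48.3840−22.6800) = 0.0000. V = [p*·0.0000 + (1−p*)·0.0000]/1.12 = 0.0000. B = V − Δ·S = 0.0000.
(1,1): S=80.6400. Δ = (V_up−V_dn)/(S_up−S_dn) = (9.7792−0.0000)/(103.2192−48.3840) = 0.1783. V = [p*·9.7792 + (1−p*)·0.0000]/1.12 = 6.6770. B = V − Δ·S = -7.7042.
(0,0): S=63.0000. Δ = (V_up−V_dn)/(S_up−S_dn) = (6.6770−0.0000)/(80.6400−37.8000) = 0.1559. V = [p*·6.6770 + (1−p*)·0.0000]/1.12 = 4.5589. B = V − Δ·S = -5.2602.
Check: Δ(0,0)·S0 + B(0,0) = 4.5589 = V0.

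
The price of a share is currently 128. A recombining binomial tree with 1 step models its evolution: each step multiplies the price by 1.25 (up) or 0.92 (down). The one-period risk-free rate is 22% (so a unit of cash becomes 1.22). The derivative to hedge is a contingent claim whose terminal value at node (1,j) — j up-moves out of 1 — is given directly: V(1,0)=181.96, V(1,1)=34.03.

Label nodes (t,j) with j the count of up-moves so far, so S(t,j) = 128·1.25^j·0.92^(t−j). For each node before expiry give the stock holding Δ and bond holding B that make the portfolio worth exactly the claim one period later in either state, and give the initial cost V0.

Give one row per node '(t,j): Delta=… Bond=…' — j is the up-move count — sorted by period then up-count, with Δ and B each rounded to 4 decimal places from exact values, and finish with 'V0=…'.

(0,0): Delta=-3.5021 Bond=487.1893
V0=38.9165

Since d<R<u, set p* = (R−d)/(u−d) = 0.9091; price each node as the discounted p*-expectation of its children.
Terminal payoffs: V(1,0)=181.9600, V(1,1)=34.0300
  t=0,j=0: stock 128.0000 → up 160.0000 (V=34.0300), down 117.7600 (V=181.9600). Price 38.9165; hedge Δ=-3.5021, bond B=487.1893.
Self-financing check: at every node Δ·S+B equals the discounted successor values.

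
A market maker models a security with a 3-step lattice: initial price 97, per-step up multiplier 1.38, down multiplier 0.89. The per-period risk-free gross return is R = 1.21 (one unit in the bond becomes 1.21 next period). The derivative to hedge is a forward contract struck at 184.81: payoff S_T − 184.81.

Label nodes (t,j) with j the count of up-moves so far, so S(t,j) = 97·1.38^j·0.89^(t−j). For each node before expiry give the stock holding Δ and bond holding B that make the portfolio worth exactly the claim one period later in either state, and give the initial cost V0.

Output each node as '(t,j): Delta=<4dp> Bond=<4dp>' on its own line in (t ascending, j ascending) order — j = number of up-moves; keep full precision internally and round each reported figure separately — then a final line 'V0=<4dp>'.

Since d<R<u, set p* = (R−d)/(u−d) = 0.6531; price each node as the discounted p*-expectation of its children.
Payoff layer (t=3): V(3,0)=-116.4280, V(3,1)=-78.7795, V(3,2)=-20.4031, V(3,3)=70.1130
Node (2,0) S=76.8337: V=(p*·-78.7795+(1−p*)·-116.4280)/1.21=-75.9018; Δ=(-78.7795−-116.4280)/(106.0305−68.3820)=1.0000; B=V−Δ·S=-152.7355
Node (2,1) S=119.1354: V=(p*·-20.4031+(1−p*)·-78.7795)/1.21=-33.6001; Δ=(-20.4031−-78.7795)/(164.4069−106.0305)=1.0000; B=V−Δ·S=-152.7355
Node (2,2) S=184.7268: V=(p*·70.1130+(1−p*)·-20.4031)/1.21=31.9913; Δ=(70.1130−-20.4031)/(254.9230−164.4069)=1.0000; B=V−Δ·S=-152.7355
Node (1,0) S=86.3300: V=(p*·-33.6001+(1−p*)·-75.9018)/1.21=-39.8977; Δ=(-33.6001−-75.9018)/(119.1354−76.8337)=1.0000; B=V−Δ·S=-126.2277
Node (1,1) S=133.8600: V=(p*·31.9913+(1−p*)·-33.6001)/1.21=7.6323; Δ=(31.9913−-33.6001)/(184.7268−119.1354)=1.0000; B=V−Δ·S=-126.2277
Node (0,0) S=97.0000: V=(p*·7.6323+(1−p*)·-39.8977)/1.21=-7.3204; Δ=(7.6323−-39.8977)/(133.8600−86.3300)=1.0000; B=V−Δ·S=-104.3204
Check: Δ(0,0)·S0 + B(0,0) = -7.3204 = V0.

(0,0): Delta=1.0000 Bond=-104.3204
(1,0): Delta=1.0000 Bond=-126.2277
(1,1): Delta=1.0000 Bond=-126.2277
(2,0): Delta=1.0000 Bond=-152.7355
(2,1): Delta=1.0000 Bond=-152.7355
(2,2): Delta=1.0000 Bond=-152.7355
V0=-7.3204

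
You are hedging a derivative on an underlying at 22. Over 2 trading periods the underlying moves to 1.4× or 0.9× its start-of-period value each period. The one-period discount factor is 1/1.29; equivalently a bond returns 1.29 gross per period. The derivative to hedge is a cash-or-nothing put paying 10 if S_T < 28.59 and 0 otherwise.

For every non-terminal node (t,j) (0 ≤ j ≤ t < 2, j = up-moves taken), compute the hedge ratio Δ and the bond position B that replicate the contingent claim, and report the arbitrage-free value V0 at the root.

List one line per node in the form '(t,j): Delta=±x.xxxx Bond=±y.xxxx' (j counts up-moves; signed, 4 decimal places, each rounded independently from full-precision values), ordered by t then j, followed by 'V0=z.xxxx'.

The replicating-portfolio and risk-neutral prices coincide; use p* = (1.29−0.9)/(1.4−0.9) = 0.7800 for the latter.
Terminal values V(2,·): V(2,0)=10.0000, V(2,1)=10.0000, V(2,2)=0.0000
(1,0): S=19.8000. Δ = (V_up−V_dn)/(S_up−S_dn) = (10.0000−10.0000)/(27.7200−17.8200) = 0.0000. V = [p*·10.0000 + (1−p*)·10.0000]/1.29 = 7.7519. B = V − Δ·S = 7.7519.
(1,1): S=30.8000. Δ = (V_up−V_dn)/(S_up−S_dn) = (0.0000−10.0000)/(43.1200−27.7200) = -0.6494. V = [p*·0.0000 + (1−p*)·10.0000]/1.29 = 1.7054. B = V − Δ·S = 21.7054.
(0,0): S=22.0000. Δ = (V_up−V_dn)/(S_up−S_dn) = (1.7054−7.7519)/(30.8000−19.8000) = -0.5497. V = [p*·1.7054 + (1−p*)·7.7519]/1.29 = 2.3532. B = V − Δ·S = 14.4462.
Self-financing check: at every node Δ·S+B equals the discounted successor values.

(0,0): Delta=-0.5497 Bond=14.4462
(1,0): Delta=0.0000 Bond=7.7519
(1,1): Delta=-0.6494 Bond=21.7054
V0=2.3532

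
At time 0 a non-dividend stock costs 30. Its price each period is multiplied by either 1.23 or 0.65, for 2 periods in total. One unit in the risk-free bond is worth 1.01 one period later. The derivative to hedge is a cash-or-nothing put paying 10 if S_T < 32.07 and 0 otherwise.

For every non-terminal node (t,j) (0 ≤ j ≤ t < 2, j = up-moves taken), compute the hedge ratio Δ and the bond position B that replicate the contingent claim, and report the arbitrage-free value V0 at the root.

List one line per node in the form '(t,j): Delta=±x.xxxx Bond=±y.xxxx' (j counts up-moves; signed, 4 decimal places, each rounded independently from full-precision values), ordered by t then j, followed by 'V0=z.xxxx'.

(0,0): Delta=-0.3532 Bond=16.6219
(1,0): Delta=0.0000 Bond=9.9010
(1,1): Delta=-0.4672 Bond=20.9969
V0=6.0263

Since d<R<u, set p* = (R−d)/(u−d) = 0.6207; price each node as the discounted p*-expectation of its children.
Terminal payoffs: V(2,0)=10.0000, V(2,1)=10.0000, V(2,2)=0.0000
(1,0): S=19.5000. Δ = (V_up−V_dn)/(S_up−S_dn) = (10.0000−10.0000)/(23.9850−12.6750) = 0.0000. V = [p*·10.0000 + (1−p*)·10.0000]/1.01 = 9.9010. B = V − Δ·S = 9.9010.
(1,1): S=36.9000. Δ = (V_up−V_dn)/(S_up−S_dn) = (0.0000−10.0000)/(45.3870−23.9850) = -0.4672. V = [p*·0.0000 + (1−p*)·10.0000]/1.01 = 3.7555. B = V − Δ·S = 20.9969.
(0,0): S=30.0000. Δ = (V_up−V_dn)/(S_up−S_dn) = (3.7555−9.9010)/(36.9000−19.5000) = -0.3532. V = [p*·3.7555 + (1−p*)·9.9010]/1.01 = 6.0263. B = V − Δ·S = 16.6219.
Each (Δ,B) replicates both successor values, so the strategy is self-financing and V0 is arbitrage-free.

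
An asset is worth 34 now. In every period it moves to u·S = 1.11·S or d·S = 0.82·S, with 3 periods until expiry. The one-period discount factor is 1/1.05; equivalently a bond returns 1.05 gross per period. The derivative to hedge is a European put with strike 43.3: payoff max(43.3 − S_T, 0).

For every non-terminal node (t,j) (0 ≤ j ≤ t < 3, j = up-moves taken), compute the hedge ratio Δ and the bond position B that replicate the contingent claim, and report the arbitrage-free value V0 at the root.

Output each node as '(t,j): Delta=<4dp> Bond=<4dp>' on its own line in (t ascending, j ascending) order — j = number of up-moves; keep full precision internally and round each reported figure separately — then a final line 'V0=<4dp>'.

(0,0): Delta=-0.8149 Bond=32.4885
(1,0): Delta=-1.0000 Bond=39.2744
(1,1): Delta=-0.7792 Bond=32.7664
(2,0): Delta=-1.0000 Bond=41.2381
(2,1): Delta=-1.0000 Bond=41.2381
(2,2): Delta=-0.7366 Bond=32.6222
V0=4.7830

Under the risk-neutral measure, an up-move has probability p* = (R−d)/(u−d) = 0.7931 and values discount at R = 1.05.
Terminal values V(3,·): V(3,0)=24.5535, V(3,1)=17.9236, V(3,2)=8.9491, V(3,3)=0.0000
  t=2,j=0: stock 22.8616 → up 25.3764 (V=17.9236), down 18.7465 (V=24.5535). Price 18.3765; hedge Δ=-1.0000, bond B=41.2381.
  t=2,j=1: stock 30.9468 → up 34.3509 (V=8.9491), down 25.3764 (V=17.9236). Price 10.2913; hedge Δ=-1.0000, bond B=41.2381.
  t=2,j=2: stock 41.8914 → up 46.4995 (V=0.0000), down 34.3509 (V=8.9491). Price 1.7634; hedge Δ=-0.7366, bond B=32.6222.
  t=1,j=0: stock 27.8800 → up 30.9468 (V=10.2913), down 22.8616 (V=18.3765). Price 11.3944; hedge Δ=-1.0000, bond B=39.2744.
  t=1,j=1: stock 37.7400 → up 41.8914 (V=1.7634), down 30.9468 (V=10.2913). Price 3.3598; hedge Δ=-0.7792, bond B=32.7664.
  t=0,j=0: stock 34.0000 → up 37.7400 (V=3.3598), down 27.8800 (V=11.3944). Price 4.7830; hedge Δ=-0.8149, bond B=32.4885.
Each (Δ,B) replicates both successor values, so the strategy is self-financing and V0 is arbitrage-free.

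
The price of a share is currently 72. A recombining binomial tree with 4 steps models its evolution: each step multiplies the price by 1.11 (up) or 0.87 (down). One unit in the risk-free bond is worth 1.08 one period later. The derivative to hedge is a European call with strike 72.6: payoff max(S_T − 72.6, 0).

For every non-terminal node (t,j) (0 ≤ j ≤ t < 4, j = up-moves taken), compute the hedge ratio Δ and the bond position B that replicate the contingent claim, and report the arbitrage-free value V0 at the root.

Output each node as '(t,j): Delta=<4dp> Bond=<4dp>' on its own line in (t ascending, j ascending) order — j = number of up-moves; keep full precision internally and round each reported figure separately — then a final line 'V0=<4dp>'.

The replicating-portfolio and risk-neutral prices coincide; use p* = (1.08−0.87)/(1.11−0.87) = 0.8750 for the latter.
Terminal payoffs: V(4,0)=0.0000, V(4,1)=0.0000, V(4,2)=0.0000, V(4,3)=13.0684, V(4,4)=36.7011
(3,0): S=47.4122. Δ = (V_up−V_dn)/(S_up−S_dn) = (0.0000−0.0000)/(52.6276−41.2486) = 0.0000. V = [p*·0.0000 + (1−p*)·0.0000]/1.08 = 0.0000. B = V − Δ·S = 0.0000.
(3,1): S=60.4914. Δ = (V_up−V_dn)/(S_up−S_dn) = (0.0000−0.0000)/(67.1455−52.6276) = 0.0000. V = [p*·0.0000 + (1−p*)·0.0000]/1.08 = 0.0000. B = V − Δ·S = 0.0000.
(3,2): S=77.1787. Δ = (V_up−V_dn)/(S_up−S_dn) = (13.0684−0.0000)/(85.6684−67.1455) = 0.7055. V = [p*·13.0684 + (1−p*)·0.0000]/1.08 = 10.5878. B = V − Δ·S = -43.8639.
(3,3): S=98.4694. Δ = (V_up−V_dn)/(S_up−S_dn) = (36.7011−13.0684)/(109.3011−85.6684) = 1.0000. V = [p*·36.7011 + (1−p*)·13.0684]/1.08 = 31.2472. B = V − Δ·S = -67.2222.
(2,0): S=54.4968. Δ = (V_up−V_dn)/(S_up−S_dn) = (0.0000−0.0000)/(60.4914−47.4122) = 0.0000. V = [p*·0.0000 + (1−p*)·0.0000]/1.08 = 0.0000. B = V − Δ·S = 0.0000.
(2,1): S=69.5304. Δ = (V_up−V_dn)/(S_up−S_dn) = (10.5878−0.0000)/(77.1787−60.4914) = 0.6345. V = [p*·10.5878 + (1−p*)·0.0000]/1.08 = 8.5781. B = V − Δ·S = -35.5379.
(2,2): S=88.7112. Δ = (V_up−V_dn)/(S_up−S_dn) = (31.2472−10.5878)/(98.4694−77.1787) = 0.9703. V = [p*·31.2472 + (1−p*)·10.5878]/1.08 = 26.5415. B = V − Δ·S = -59.5393.
(1,0): S=62.6400. Δ = (V_up−V_dn)/(S_up−S_dn) = (8.5781−0.0000)/(69.5304−54.4968) = 0.5706. V = [p*·8.5781 + (1−p*)·0.0000]/1.08 = 6.9499. B = V − Δ·S = -28.7922.
(1,1): S=79.9200. Δ = (V_up−V_dn)/(S_up−S_dn) = (26.5415−8.5781)/(88.7112−69.5304) = 0.9365. V = [p*·26.5415 + (1−p*)·8.5781]/1.08 = 22.4963. B = V − Δ·S = -52.3510.
(0,0): S=72.0000. Δ = (V_up−V_dn)/(S_up−S_dn) = (22.4963−6.9499)/(79.9200−62.6400) = 0.8997. V = [p*·22.4963 + (1−p*)·6.9499]/1.08 = 19.0306. B = V − Δ·S = -45.7465.
Check: Δ(0,0)·S0 + B(0,0) = 19.0306 = V0.

(0,0): Delta=0.8997 Bond=-45.7465
(1,0): Delta=0.5706 Bond=-28.7922
(1,1): Delta=0.9365 Bond=-52.3510
(2,0): Delta=0.0000 Bond=0.0000
(2,1): Delta=0.6345 Bond=-35.5379
(2,2): Delta=0.9703 Bond=-59.5393
(3,0): Delta=0.0000 Bond=0.0000
(3,1): Delta=0.0000 Bond=0.0000
(3,2): Delta=0.7055 Bond=-43.8639
(3,3): Delta=1.0000 Bond=-67.2222
V0=19.0306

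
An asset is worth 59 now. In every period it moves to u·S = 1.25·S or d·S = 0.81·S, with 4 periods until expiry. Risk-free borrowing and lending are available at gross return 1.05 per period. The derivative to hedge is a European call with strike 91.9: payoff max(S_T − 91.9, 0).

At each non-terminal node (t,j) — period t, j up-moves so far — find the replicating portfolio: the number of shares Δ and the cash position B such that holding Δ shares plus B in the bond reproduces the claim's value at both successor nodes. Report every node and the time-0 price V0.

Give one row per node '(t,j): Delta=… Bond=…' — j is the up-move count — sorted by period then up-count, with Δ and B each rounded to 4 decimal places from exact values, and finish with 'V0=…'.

The replicating-portfolio and risk-neutral prices coincide; use p* = (1.05−0.81)/(1.25−0.81) = 0.5455 for the latter.
Payoff layer (t=4): V(4,0)=0.0000, V(4,1)=0.0000, V(4,2)=0.0000, V(4,3)=1.4398, V(4,4)=52.1430
  t=3,j=0: stock 31.3550 → up 39.1938 (V=0.0000), down 25.3976 (V=0.0000). Price 0.0000; hedge Δ=0.0000, bond B=0.0000.
  t=3,j=1: stock 48.3874 → up 60.4842 (V=0.0000), down 39.1938 (V=0.0000). Price 0.0000; hedge Δ=0.0000, bond B=0.0000.
  t=3,j=2: stock 74.6719 → up 93.3398 (V=1.4398), down 60.4842 (V=0.0000). Price 0.7480; hedge Δ=0.0438, bond B=-2.5244.
  t=3,j=3: stock 115.2344 → up 144.0430 (V=52.1430), down 93.3398 (V=1.4398). Price 27.7106; hedge Δ=1.0000, bond B=-87.5238.
  t=2,j=0: stock 38.7099 → up 48.3874 (V=0.0000), down 31.3550 (V=0.0000). Price 0.0000; hedge Δ=0.0000, bond B=0.0000.
  t=2,j=1: stock 59.7375 → up 74.6719 (V=0.7480), down 48.3874 (V=0.0000). Price 0.3886; hedge Δ=0.0285, bond B=-1.3114.
  t=2,j=2: stock 92.1875 → up 115.2344 (V=27.7106), down 74.6719 (V=0.7480). Price 14.7189; hedge Δ=0.6647, bond B=-46.5597.
  t=1,j=0: stock 47.7900 → up 59.7375 (V=0.3886), down 38.7099 (V=0.0000). Price 0.2018; hedge Δ=0.0185, bond B=-0.6812.
  t=1,j=1: stock 73.7500 → up 92.1875 (V=14.7189), down 59.7375 (V=0.3886). Price 7.8144; hedge Δ=0.4416, bond B=-24.7546.
  t=0,j=0: stock 59.0000 → up 73.7500 (V=7.8144), down 47.7900 (V=0.2018). Price 4.1468; hedge Δ=0.2932, bond B=-13.1544.
Root portfolio cost Δ·59+B reproduces V0=4.1468.

(0,0): Delta=0.2932 Bond=-13.1544
(1,0): Delta=0.0185 Bond=-0.6812
(1,1): Delta=0.4416 Bond=-24.7546
(2,0): Delta=0.0000 Bond=0.0000
(2,1): Delta=0.0285 Bond=-1.3114
(2,2): Delta=0.6647 Bond=-46.5597
(3,0): Delta=0.0000 Bond=0.0000
(3,1): Delta=0.0000 Bond=0.0000
(3,2): Delta=0.0438 Bond=-2.5244
(3,3): Delta=1.0000 Bond=-87.5238
V0=4.1468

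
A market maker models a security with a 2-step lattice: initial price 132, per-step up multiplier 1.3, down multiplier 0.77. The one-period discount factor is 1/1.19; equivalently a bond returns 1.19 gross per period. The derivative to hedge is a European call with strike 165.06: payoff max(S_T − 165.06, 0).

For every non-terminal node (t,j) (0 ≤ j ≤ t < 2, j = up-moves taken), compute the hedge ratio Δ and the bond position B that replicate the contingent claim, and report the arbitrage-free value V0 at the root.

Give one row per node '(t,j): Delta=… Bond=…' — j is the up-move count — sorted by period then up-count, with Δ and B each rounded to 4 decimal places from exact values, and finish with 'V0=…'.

No-arbitrage ⇒ martingale measure with p* = (R−d)/(u−d) = 0.7925.
Terminal payoffs: V(2,0)=0.0000, V(2,1)=0.0000, V(2,2)=58.0200
(1,0): S=101.6400. Δ = (V_up−V_dn)/(S_up−S_dn) = (0.0000−0.0000)/(132.1320−78.2628) = 0.0000. V = [p*·0.0000 + (1−p*)·0.0000]/1.19 = 0.0000. B = V − Δ·S = 0.0000.
(1,1): S=171.6000. Δ = (V_up−V_dn)/(S_up−S_dn) = (58.0200−0.0000)/(223.0800−132.1320) = 0.6379. V = [p*·58.0200 + (1−p*)·0.0000]/1.19 = 38.6371. B = V − Δ·S = -70.8346.
(0,0): S=132.0000. Δ = (V_up−V_dn)/(S_up−S_dn) = (38.6371−0.0000)/(171.6000−101.6400) = 0.5523. V = [p*·38.6371 + (1−p*)·0.0000]/1.19 = 25.7295. B = V − Δ·S = -47.1707.
Root portfolio cost Δ·132+B reproduces V0=25.7295.

(0,0): Delta=0.5523 Bond=-47.1707
(1,0): Delta=0.0000 Bond=0.0000
(1,1): Delta=0.6379 Bond=-70.8346
V0=25.7295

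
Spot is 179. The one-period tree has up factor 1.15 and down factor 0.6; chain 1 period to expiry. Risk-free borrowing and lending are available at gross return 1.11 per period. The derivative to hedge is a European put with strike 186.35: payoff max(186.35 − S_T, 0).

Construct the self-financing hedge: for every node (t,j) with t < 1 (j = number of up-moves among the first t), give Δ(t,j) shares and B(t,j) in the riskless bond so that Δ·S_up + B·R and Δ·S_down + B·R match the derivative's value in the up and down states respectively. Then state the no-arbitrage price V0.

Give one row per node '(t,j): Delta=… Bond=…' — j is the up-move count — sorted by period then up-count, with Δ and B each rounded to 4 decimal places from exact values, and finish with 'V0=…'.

(0,0): Delta=-0.8019 Bond=148.7183
V0=5.1728

Since d<R<u, set p* = (R−d)/(u−d) = 0.9273; price each node as the discounted p*-expectation of its children.
At expiry t=1: V(1,0)=78.9500, V(1,1)=0.0000
(0,0): S=179.0000. Δ = (V_up−V_dn)/(S_up−S_dn) = (0.0000−78.9500)/(205.8500−107.4000) = -0.8019. V = [p*·0.0000 + (1−p*)·78.9500]/1.11 = 5.1728. B = V − Δ·S = 148.7183.
Root portfolio cost Δ·179+B reproduces V0=5.1728.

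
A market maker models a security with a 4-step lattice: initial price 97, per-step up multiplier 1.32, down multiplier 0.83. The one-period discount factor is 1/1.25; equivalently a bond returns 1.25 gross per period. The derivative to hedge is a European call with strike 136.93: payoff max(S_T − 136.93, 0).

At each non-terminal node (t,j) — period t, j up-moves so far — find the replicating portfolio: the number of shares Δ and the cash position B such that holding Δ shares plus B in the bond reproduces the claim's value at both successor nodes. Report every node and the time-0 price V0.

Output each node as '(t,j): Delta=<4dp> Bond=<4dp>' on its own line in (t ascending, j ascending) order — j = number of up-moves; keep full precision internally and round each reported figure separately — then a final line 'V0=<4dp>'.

(0,0): Delta=0.9052 Bond=-45.8584
(1,0): Delta=0.5750 Bond=-30.7376
(1,1): Delta=0.9398 Bond=-61.7539
(2,0): Delta=0.0000 Bond=0.0000
(2,1): Delta=0.6352 Bond=-44.8256
(2,2): Delta=0.9717 Bond=-82.5868
(3,0): Delta=0.0000 Bond=0.0000
(3,1): Delta=0.0000 Bond=0.0000
(3,2): Delta=0.7018 Bond=-65.3707
(3,3): Delta=1.0000 Bond=-109.5440
V0=41.9451

The replicating-portfolio and risk-neutral prices coincide; use p* = (1.25−0.83)/(1.32−0.83) = 0.8571 for the latter.
At expiry t=4: V(4,0)=0.0000, V(4,1)=0.0000, V(4,2)=0.0000, V(4,3)=48.2404, V(4,4)=157.5579
Node (3,0) S=55.4633: V=(p*·0.0000+(1−p*)·0.0000)/1.25=0.0000; Δ=(0.0000−0.0000)/(73.2116−46.0346)=0.0000; B=V−Δ·S=0.0000
Node (3,1) S=88.2068: V=(p*·0.0000+(1−p*)·0.0000)/1.25=0.0000; Δ=(0.0000−0.0000)/(116.4329−73.2116)=0.0000; B=V−Δ·S=0.0000
Node (3,2) S=140.2806: V=(p*·48.2404+(1−p*)·0.0000)/1.25=33.0791; Δ=(48.2404−0.0000)/(185.1704−116.4329)=0.7018; B=V−Δ·S=-65.3707
Node (3,3) S=223.0969: V=(p*·157.5579+(1−p*)·48.2404)/1.25=113.5529; Δ=(157.5579−48.2404)/(294.4879−185.1704)=1.0000; B=V−Δ·S=-109.5440
Node (2,0) S=66.8233: V=(p*·0.0000+(1−p*)·0.0000)/1.25=0.0000; Δ=(0.0000−0.0000)/(88.2068−55.4633)=0.0000; B=V−Δ·S=0.0000
Node (2,1) S=106.2732: V=(p*·33.0791+(1−p*)·0.0000)/1.25=22.6828; Δ=(33.0791−0.0000)/(140.2806−88.2068)=0.6352; B=V−Δ·S=-44.8256
Node (2,2) S=169.0128: V=(p*·113.5529+(1−p*)·33.0791)/1.25=81.6453; Δ=(113.5529−33.0791)/(223.0969−140.2806)=0.9717; B=V−Δ·S=-82.5868
Node (1,0) S=80.5100: V=(p*·22.6828+(1−p*)·0.0000)/1.25=15.5540; Δ=(22.6828−0.0000)/(106.2732−66.8233)=0.5750; B=V−Δ·S=-30.7376
Node (1,1) S=128.0400: V=(p*·81.6453+(1−p*)·22.6828)/1.25=58.5777; Δ=(81.6453−22.6828)/(169.0128−106.2732)=0.9398; B=V−Δ·S=-61.7539
Node (0,0) S=97.0000: V=(p*·58.5777+(1−p*)·15.5540)/1.25=41.9451; Δ=(58.5777−15.5540)/(128.0400−80.5100)=0.9052; B=V−Δ·S=-45.8584
Each (Δ,B) replicates both successor values, so the strategy is self-financing and V0 is arbitrage-free.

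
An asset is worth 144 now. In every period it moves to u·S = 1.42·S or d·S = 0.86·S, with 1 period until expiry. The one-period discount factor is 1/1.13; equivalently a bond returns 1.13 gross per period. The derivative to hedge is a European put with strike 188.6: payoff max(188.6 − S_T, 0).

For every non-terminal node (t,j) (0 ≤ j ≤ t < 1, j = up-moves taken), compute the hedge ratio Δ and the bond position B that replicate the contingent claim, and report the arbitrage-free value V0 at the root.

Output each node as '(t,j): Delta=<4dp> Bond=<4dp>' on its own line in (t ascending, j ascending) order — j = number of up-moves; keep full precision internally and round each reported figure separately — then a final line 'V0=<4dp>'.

(0,0): Delta=-0.8031 Bond=145.3211
V0=29.6783

No-arbitrage ⇒ martingale measure with p* = (R−d)/(u−d) = 0.4821.
Terminal values V(1,·): V(1,0)=64.7600, V(1,1)=0.0000
Node (0,0) S=144.0000: V=(p*·0.0000+(1−p*)·64.7600)/1.13=29.6783; Δ=(0.0000−64.7600)/(204.4800−123.8400)=-0.8031; B=V−Δ·S=145.3211
Check: Δ(0,0)·S0 + B(0,0) = 29.6783 = V0.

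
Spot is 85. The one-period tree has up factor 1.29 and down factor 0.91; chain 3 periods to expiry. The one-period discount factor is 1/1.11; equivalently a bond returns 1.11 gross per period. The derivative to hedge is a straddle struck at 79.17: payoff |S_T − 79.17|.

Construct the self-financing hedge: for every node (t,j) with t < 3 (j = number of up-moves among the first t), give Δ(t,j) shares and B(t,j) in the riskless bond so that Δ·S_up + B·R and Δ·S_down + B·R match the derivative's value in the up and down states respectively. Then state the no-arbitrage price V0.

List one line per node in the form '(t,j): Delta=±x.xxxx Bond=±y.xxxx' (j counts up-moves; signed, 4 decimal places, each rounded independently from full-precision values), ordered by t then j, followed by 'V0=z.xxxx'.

Risk-neutral probability p* = (R−d)/(u−d) = (1.11−0.91)/(1.29−0.91) = 0.5263.
At expiry t=3: V(3,0)=15.1165, V(3,1)=11.6312, V(3,2)=49.5481, V(3,3)=103.2986
Node (2,0) S=70.3885: V=(p*·11.6312+(1−p*)·15.1165)/1.11=11.9659; Δ=(11.6312−15.1165)/(90.8012−64.0535)=-0.1303; B=V−Δ·S=21.1377
Node (2,1) S=99.7815: V=(p*·49.5481+(1−p*)·11.6312)/1.11=28.4572; Δ=(49.5481−11.6312)/(128.7181−90.8012)=1.0000; B=V−Δ·S=-71.3243
Node (2,2) S=141.4485: V=(p*·103.2986+(1−p*)·49.5481)/1.11=70.1242; Δ=(103.2986−49.5481)/(182.4686−128.7181)=1.0000; B=V−Δ·S=-71.3243
Node (1,0) S=77.3500: V=(p*·28.4572+(1−p*)·11.9659)/1.11=18.5995; Δ=(28.4572−11.9659)/(99.7815−70.3885)=0.5611; B=V−Δ·S=-24.7987
Node (1,1) S=109.6500: V=(p*·70.1242+(1−p*)·28.4572)/1.11=45.3939; Δ=(70.1242−28.4572)/(141.4485−99.7815)=1.0000; B=V−Δ·S=-64.2561
Node (0,0) S=85.0000: V=(p*·45.3939+(1−p*)·18.5995)/1.11=29.4611; Δ=(45.3939−18.5995)/(109.6500−77.3500)=0.8295; B=V−Δ·S=-41.0502
Root portfolio cost Δ·85+B reproduces V0=29.4611.

(0,0): Delta=0.8295 Bond=-41.0502
(1,0): Delta=0.5611 Bond=-24.7987
(1,1): Delta=1.0000 Bond=-64.2561
(2,0): Delta=-0.1303 Bond=21.1377
(2,1): Delta=1.0000 Bond=-71.3243
(2,2): Delta=1.0000 Bond=-71.3243
V0=29.4611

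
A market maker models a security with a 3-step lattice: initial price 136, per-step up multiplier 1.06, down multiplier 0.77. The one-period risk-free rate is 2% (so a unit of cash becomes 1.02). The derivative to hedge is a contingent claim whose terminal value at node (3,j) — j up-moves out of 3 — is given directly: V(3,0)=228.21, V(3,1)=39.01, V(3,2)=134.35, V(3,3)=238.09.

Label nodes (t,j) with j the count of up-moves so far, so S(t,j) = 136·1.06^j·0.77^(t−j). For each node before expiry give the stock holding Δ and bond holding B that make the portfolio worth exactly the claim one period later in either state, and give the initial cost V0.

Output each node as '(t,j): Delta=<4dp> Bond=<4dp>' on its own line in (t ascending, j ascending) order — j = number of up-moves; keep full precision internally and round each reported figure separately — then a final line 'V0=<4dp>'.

(0,0): Delta=2.3437 Bond=-133.6997
(1,0): Delta=1.8108 Bond=-80.5751
(1,1): Delta=2.4056 Bond=-145.3014
(2,0): Delta=-8.0910 Bond=716.2437
(2,1): Delta=2.9617 Bond=-209.9354
(2,2): Delta=2.3410 Bond=-138.3310
V0=185.0412

Since d<R<u, set p* = (R−d)/(u−d) = 0.8621; price each node as the discounted p*-expectation of its children.
Terminal payoffs: V(3,0)=228.2100, V(3,1)=39.0100, V(3,2)=134.3500, V(3,3)=238.0900
Node (2,0) S=80.6344: V=(p*·39.0100+(1−p*)·228.2100)/1.02=63.8300; Δ=(39.0100−228.2100)/(85.4725−62.0885)=-8.0910; B=V−Δ·S=716.2437
Node (2,1) S=111.0032: V=(p*·134.3500+(1−p*)·39.0100)/1.02=118.8232; Δ=(134.3500−39.0100)/(117.6634−85.4725)=2.9617; B=V−Δ·S=-209.9354
Node (2,2) S=152.8096: V=(p*·238.0900+(1−p*)·134.3500)/1.02=219.3932; Δ=(238.0900−134.3500)/(161.9782−117.6634)=2.3410; B=V−Δ·S=-138.3310
Node (1,0) S=104.7200: V=(p*·118.8232+(1−p*)·63.8300)/1.02=109.0568; Δ=(118.8232−63.8300)/(111.0032−80.6344)=1.8108; B=V−Δ·S=-80.5751
Node (1,1) S=144.1600: V=(p*·219.3932+(1−p*)·118.8232)/1.02=201.4916; Δ=(219.3932−118.8232)/(152.8096−111.0032)=2.4056; B=V−Δ·S=-145.3014
Node (0,0) S=136.0000: V=(p*·201.4916+(1−p*)·109.0568)/1.02=185.0412; Δ=(201.4916−109.0568)/(144.1600−104.7200)=2.3437; B=V−Δ·S=-133.6997
Root portfolio cost Δ·136+B reproduces V0=185.0412.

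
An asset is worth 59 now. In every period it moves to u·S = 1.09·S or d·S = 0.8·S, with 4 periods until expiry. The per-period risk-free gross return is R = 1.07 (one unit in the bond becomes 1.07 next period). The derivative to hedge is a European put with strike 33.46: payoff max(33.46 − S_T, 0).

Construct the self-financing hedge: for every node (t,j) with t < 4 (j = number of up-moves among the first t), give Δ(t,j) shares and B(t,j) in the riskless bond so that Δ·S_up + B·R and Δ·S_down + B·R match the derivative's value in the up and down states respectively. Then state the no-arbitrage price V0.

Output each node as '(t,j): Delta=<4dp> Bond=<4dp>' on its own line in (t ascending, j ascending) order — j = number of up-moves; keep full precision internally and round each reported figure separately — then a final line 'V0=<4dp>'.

Since d<R<u, set p* = (R−d)/(u−d) = 0.9310; price each node as the discounted p*-expectation of its children.
Terminal payoffs: V(4,0)=9.2936, V(4,1)=0.5333, V(4,2)=0.0000, V(4,3)=0.0000, V(4,4)=0.0000
(3,0): S=30.2080. Δ = (V_up−V_dn)/(S_up−S_dn) = (0.5333−9.2936)/(32.9267−24.1664) = -1.0000. V = [p*·0.5333 + (1−p*)·9.2936]/1.07 = 1.0630. B = V − Δ·S = 31.2710.
(3,1): S=41.1584. Δ = (V_up−V_dn)/(S_up−S_dn) = (0.0000−0.5333)/(44.8627−32.9267) = -0.0447. V = [p*·0.0000 + (1−p*)·0.5333]/1.07 = 0.0344. B = V − Δ·S = 1.8733.
(3,2): S=56.0783. Δ = (V_up−V_dn)/(S_up−S_dn) = (0.0000−0.0000)/(61.1254−44.8627) = 0.0000. V = [p*·0.0000 + (1−p*)·0.0000]/1.07 = 0.0000. B = V − Δ·S = 0.0000.
(3,3): S=76.4067. Δ = (V_up−V_dn)/(S_up−S_dn) = (0.0000−0.0000)/(83.2833−61.1254) = 0.0000. V = [p*·0.0000 + (1−p*)·0.0000]/1.07 = 0.0000. B = V − Δ·S = 0.0000.
(2,0): S=37.7600. Δ = (V_up−V_dn)/(S_up−S_dn) = (0.0344−1.0630)/(41.1584−30.2080) = -0.0939. V = [p*·0.0344 + (1−p*)·1.0630]/1.07 = 0.0984. B = V − Δ·S = 3.6455.
(2,1): S=51.4480. Δ = (V_up−V_dn)/(S_up−S_dn) = (0.0000−0.0344)/(56.0783−41.1584) = -0.0023. V = [p*·0.0000 + (1−p*)·0.0344]/1.07 = 0.0022. B = V − Δ·S = 0.1207.
(2,2): S=70.0979. Δ = (V_up−V_dn)/(S_up−S_dn) = (0.0000−0.0000)/(76.4067−56.0783) = 0.0000. V = [p*·0.0000 + (1−p*)·0.0000]/1.07 = 0.0000. B = V − Δ·S = 0.0000.
(1,0): S=47.2000. Δ = (V_up−V_dn)/(S_up−S_dn) = (0.0022−0.0984)/(51.4480−37.7600) = -0.0070. V = [p*·0.0022 + (1−p*)·0.0984]/1.07 = 0.0083. B = V − Δ·S = 0.3400.
(1,1): S=64.3100. Δ = (V_up−V_dn)/(S_up−S_dn) = (0.0000−0.0022)/(70.0979−51.4480) = -0.0001. V = [p*·0.0000 + (1−p*)·0.0022]/1.07 = 0.0001. B = V − Δ·S = 0.0078.
(0,0): S=59.0000. Δ = (V_up−V_dn)/(S_up−S_dn) = (0.0001−0.0083)/(64.3100−47.2000) = -0.0005. V = [p*·0.0001 + (1−p*)·0.0083]/1.07 = 0.0007. B = V − Δ·S = 0.0287.
Root portfolio cost Δ·59+B reproduces V0=0.0007.

(0,0): Delta=-0.0005 Bond=0.0287
(1,0): Delta=-0.0070 Bond=0.3400
(1,1): Delta=-0.0001 Bond=0.0078
(2,0): Delta=-0.0939 Bond=3.6455
(2,1): Delta=-0.0023 Bond=0.1207
(2,2): Delta=0.0000 Bond=0.0000
(3,0): Delta=-1.0000 Bond=31.2710
(3,1): Delta=-0.0447 Bond=1.8733
(3,2): Delta=0.0000 Bond=0.0000
(3,3): Delta=0.0000 Bond=0.0000
V0=0.0007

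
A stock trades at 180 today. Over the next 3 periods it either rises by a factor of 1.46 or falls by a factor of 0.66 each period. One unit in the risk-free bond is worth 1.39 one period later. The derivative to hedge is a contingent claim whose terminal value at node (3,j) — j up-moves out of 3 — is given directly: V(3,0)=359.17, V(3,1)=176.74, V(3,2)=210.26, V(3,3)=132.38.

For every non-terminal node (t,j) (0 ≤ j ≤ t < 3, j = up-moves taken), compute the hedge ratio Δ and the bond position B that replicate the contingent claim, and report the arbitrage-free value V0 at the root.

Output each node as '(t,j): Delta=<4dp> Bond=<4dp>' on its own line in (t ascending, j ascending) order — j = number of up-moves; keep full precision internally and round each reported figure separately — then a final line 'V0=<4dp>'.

Risk-neutral probability p* = (R−d)/(u−d) = (1.39−0.66)/(1.46−0.66) = 0.9125.
At expiry t=3: V(3,0)=359.1700, V(3,1)=176.7400, V(3,2)=210.2600, V(3,3)=132.3800
Node (2,0) S=78.4080: V=(p*·176.7400+(1−p*)·359.1700)/1.39=138.6350; Δ=(176.7400−359.1700)/(114.4757−51.7493)=-2.9083; B=V−Δ·S=366.6725
Node (2,1) S=173.4480: V=(p*·210.2600+(1−p*)·176.7400)/1.39=149.1561; Δ=(210.2600−176.7400)/(253.2341−114.4757)=0.2416; B=V−Δ·S=107.2561
Node (2,2) S=383.6880: V=(p*·132.3800+(1−p*)·210.2600)/1.39=100.1399; Δ=(132.3800−210.2600)/(560.1845−253.2341)=-0.2537; B=V−Δ·S=197.4899
Node (1,0) S=118.8000: V=(p*·149.1561+(1−p*)·138.6350)/1.39=106.6443; Δ=(149.1561−138.6350)/(173.4480−78.4080)=0.1107; B=V−Δ·S=93.4928
Node (1,1) S=262.8000: V=(p*·100.1399+(1−p*)·149.1561)/1.39=75.1287; Δ=(100.1399−149.1561)/(383.6880−173.4480)=-0.2331; B=V−Δ·S=136.3989
Node (0,0) S=180.0000: V=(p*·75.1287+(1−p*)·106.6443)/1.39=56.0333; Δ=(75.1287−106.6443)/(262.8000−118.8000)=-0.2189; B=V−Δ·S=95.4278
Root portfolio cost Δ·180+B reproduces V0=56.0333.

(0,0): Delta=-0.2189 Bond=95.4278
(1,0): Delta=0.1107 Bond=93.4928
(1,1): Delta=-0.2331 Bond=136.3989
(2,0): Delta=-2.9083 Bond=366.6725
(2,1): Delta=0.2416 Bond=107.2561
(2,2): Delta=-0.2537 Bond=197.4899
V0=56.0333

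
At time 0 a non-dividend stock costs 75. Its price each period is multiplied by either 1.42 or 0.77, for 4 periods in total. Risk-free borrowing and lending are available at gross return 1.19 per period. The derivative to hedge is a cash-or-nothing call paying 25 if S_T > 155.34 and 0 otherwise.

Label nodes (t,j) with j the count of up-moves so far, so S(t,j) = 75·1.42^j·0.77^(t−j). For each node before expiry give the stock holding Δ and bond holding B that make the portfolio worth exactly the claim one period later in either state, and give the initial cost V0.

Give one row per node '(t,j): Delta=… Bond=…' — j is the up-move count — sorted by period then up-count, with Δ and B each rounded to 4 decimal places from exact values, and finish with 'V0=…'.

No-arbitrage ⇒ martingale measure with p* = (R−d)/(u−d) = 0.6462.
Terminal payoffs: V(4,0)=0.0000, V(4,1)=0.0000, V(4,2)=0.0000, V(4,3)=25.0000, V(4,4)=25.0000
(3,0): S=34.2400. Δ = (V_up−V_dn)/(S_up−S_dn) = (0.0000−0.0000)/(48.6208−26.3648) = 0.0000. V = [p*·0.0000 + (1−p*)·0.0000]/1.19 = 0.0000. B = V − Δ·S = 0.0000.
(3,1): S=63.1439. Δ = (V_up−V_dn)/(S_up−S_dn) = (0.0000−0.0000)/(89.6643−48.6208) = 0.0000. V = [p*·0.0000 + (1−p*)·0.0000]/1.19 = 0.0000. B = V − Δ·S = 0.0000.
(3,2): S=116.4471. Δ = (V_up−V_dn)/(S_up−S_dn) = (25.0000−0.0000)/(165.3549−89.6643) = 0.3303. V = [p*·25.0000 + (1−p*)·0.0000]/1.19 = 13.5747. B = V − Δ·S = -24.8869.
(3,3): S=214.7466. Δ = (V_up−V_dn)/(S_up−S_dn) = (25.0000−25.0000)/(304.9402−165.3549) = 0.0000. V = [p*·25.0000 + (1−p*)·25.0000]/1.19 = 21.0084. B = V − Δ·S = 21.0084.
(2,0): S=44.4675. Δ = (V_up−V_dn)/(S_up−S_dn) = (0.0000−0.0000)/(63.1439−34.2400) = 0.0000. V = [p*·0.0000 + (1−p*)·0.0000]/1.19 = 0.0000. B = V − Δ·S = 0.0000.
(2,1): S=82.0050. Δ = (V_up−V_dn)/(S_up−S_dn) = (13.5747−0.0000)/(116.4471−63.1439) = 0.2547. V = [p*·13.5747 + (1−p*)·0.0000]/1.19 = 7.3709. B = V − Δ·S = -13.5132.
(2,2): S=151.2300. Δ = (V_up−V_dn)/(S_up−S_dn) = (21.0084−13.5747)/(214.7466−116.4471) = 0.0756. V = [p*·21.0084 + (1−p*)·13.5747]/1.19 = 15.4437. B = V − Δ·S = 4.0072.
(1,0): S=57.7500. Δ = (V_up−V_dn)/(S_up−S_dn) = (7.3709−0.0000)/(82.0050−44.4675) = 0.1964. V = [p*·7.3709 + (1−p*)·0.0000]/1.19 = 4.0023. B = V − Δ·S = -7.3375.
(1,1): S=106.5000. Δ = (V_up−V_dn)/(S_up−S_dn) = (15.4437−7.3709)/(151.2300−82.0050) = 0.1166. V = [p*·15.4437 + (1−p*)·7.3709]/1.19 = 10.5774. B = V − Δ·S = -1.8423.
(0,0): S=75.0000. Δ = (V_up−V_dn)/(S_up−S_dn) = (10.5774−4.0023)/(106.5000−57.7500) = 0.1349. V = [p*·10.5774 + (1−p*)·4.0023]/1.19 = 6.9335. B = V − Δ·S = -3.1822.
Check: Δ(0,0)·S0 + B(0,0) = 6.9335 = V0.

(0,0): Delta=0.1349 Bond=-3.1822
(1,0): Delta=0.1964 Bond=-7.3375
(1,1): Delta=0.1166 Bond=-1.8423
(2,0): Delta=0.0000 Bond=0.0000
(2,1): Delta=0.2547 Bond=-13.5132
(2,2): Delta=0.0756 Bond=4.0072
(3,0): Delta=0.0000 Bond=0.0000
(3,1): Delta=0.0000 Bond=0.0000
(3,2): Delta=0.3303 Bond=-24.8869
(3,3): Delta=0.0000 Bond=21.0084
V0=6.9335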